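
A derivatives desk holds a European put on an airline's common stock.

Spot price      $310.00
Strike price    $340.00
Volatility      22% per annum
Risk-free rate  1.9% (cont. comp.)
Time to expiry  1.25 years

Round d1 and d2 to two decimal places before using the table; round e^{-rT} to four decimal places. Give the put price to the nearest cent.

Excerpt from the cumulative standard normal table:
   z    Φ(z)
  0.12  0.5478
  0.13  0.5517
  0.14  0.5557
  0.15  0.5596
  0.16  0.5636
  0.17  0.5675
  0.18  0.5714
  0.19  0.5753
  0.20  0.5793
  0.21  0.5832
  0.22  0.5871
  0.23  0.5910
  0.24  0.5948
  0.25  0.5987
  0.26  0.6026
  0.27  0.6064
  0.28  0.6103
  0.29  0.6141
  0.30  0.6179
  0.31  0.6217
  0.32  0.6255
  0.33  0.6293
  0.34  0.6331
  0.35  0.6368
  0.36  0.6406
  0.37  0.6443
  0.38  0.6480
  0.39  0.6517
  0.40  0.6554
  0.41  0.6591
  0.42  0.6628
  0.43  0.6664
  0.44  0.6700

T = 1.25;  σ√T = 0.2460
d₁ = [ln(310/340) + (0.019 + 0.22²/2)·1.25] / 0.2460 = [-0.0924 + 0.0540] / 0.2460 = -0.1560 which rounds to -0.16
d₂ = d₁ − σ√T = -0.1560 − 0.2460 = -0.4020 which rounds to -0.40
exp(−rT) = exp(−0.019·1.25) = 0.9765
N(−d₂) = N(0.40) = 0.6554;  N(−d₁) = N(0.16) = 0.5636
P = 340·0.9765·0.6554 − 310·0.5636 = 217.5994 − 174.7160 = 42.8834

$42.88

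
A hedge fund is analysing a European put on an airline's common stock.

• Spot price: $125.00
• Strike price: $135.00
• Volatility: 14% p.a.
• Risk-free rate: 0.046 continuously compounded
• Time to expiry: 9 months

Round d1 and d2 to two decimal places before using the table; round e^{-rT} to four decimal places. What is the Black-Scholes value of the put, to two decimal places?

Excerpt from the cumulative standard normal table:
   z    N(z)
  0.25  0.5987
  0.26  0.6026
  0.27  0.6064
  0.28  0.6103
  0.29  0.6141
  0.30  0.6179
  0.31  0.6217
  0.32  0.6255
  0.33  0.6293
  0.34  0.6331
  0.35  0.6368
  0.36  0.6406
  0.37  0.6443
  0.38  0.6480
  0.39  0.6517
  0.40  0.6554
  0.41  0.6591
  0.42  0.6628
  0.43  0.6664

σ√T = 0.14 × 0.8660 = 0.1212
d₁ = [ln(125/135) + (0.046 + ½·0.14²)·0.75] / (σ√T) = (-0.0770 + 0.0418) / 0.1212 = -0.2896 ≈ -0.29
d₂ = -0.2896 − 0.1212 = -0.4108 ≈ -0.41
exp(−rT) = exp(−0.046·0.75) = 0.9661
P = 135·0.9661·N(0.41) − 125·N(0.29) = 135·0.9661·0.6591 − 125·0.6141 = 85.9621 − 76.7625 = 9.1996

$9.20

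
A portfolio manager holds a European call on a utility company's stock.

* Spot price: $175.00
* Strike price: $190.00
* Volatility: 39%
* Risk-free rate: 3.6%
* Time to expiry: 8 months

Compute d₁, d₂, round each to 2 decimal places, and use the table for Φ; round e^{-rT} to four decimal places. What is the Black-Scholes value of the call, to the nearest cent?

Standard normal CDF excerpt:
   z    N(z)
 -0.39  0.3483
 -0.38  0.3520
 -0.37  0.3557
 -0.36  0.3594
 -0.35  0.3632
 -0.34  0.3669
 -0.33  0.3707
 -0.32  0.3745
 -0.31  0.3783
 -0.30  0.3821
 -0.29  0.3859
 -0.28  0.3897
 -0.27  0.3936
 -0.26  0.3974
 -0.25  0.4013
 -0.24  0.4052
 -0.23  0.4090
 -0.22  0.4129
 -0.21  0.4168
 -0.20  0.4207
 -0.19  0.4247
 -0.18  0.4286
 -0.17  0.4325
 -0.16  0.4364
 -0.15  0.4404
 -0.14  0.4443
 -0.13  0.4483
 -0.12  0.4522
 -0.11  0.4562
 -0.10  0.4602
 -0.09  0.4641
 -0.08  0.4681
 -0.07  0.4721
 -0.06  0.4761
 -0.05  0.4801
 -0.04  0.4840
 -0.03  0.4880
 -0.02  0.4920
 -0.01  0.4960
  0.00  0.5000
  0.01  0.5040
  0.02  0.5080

T = 0.6667;  σ√T = 0.3184
d₁ = [ln(175/190) + (0.036 + ½·0.39²)·0.6667] / (σ√T) = (-0.0822 + 0.0747) / 0.3184 = -0.0237 which rounds to -0.02
d₂ = -0.0237 − 0.3184 = -0.3421 which rounds to -0.34
exp(−rT) = exp(−0.036·0.6667) = 0.9763
N(d₁) = N(-0.02) = 0.4920;  N(d₂) = N(-0.34) = 0.3669
C = 175·0.4920 − 190·0.9763·0.3669 = 86.1000 − 68.0588 = 18.0412

$18.04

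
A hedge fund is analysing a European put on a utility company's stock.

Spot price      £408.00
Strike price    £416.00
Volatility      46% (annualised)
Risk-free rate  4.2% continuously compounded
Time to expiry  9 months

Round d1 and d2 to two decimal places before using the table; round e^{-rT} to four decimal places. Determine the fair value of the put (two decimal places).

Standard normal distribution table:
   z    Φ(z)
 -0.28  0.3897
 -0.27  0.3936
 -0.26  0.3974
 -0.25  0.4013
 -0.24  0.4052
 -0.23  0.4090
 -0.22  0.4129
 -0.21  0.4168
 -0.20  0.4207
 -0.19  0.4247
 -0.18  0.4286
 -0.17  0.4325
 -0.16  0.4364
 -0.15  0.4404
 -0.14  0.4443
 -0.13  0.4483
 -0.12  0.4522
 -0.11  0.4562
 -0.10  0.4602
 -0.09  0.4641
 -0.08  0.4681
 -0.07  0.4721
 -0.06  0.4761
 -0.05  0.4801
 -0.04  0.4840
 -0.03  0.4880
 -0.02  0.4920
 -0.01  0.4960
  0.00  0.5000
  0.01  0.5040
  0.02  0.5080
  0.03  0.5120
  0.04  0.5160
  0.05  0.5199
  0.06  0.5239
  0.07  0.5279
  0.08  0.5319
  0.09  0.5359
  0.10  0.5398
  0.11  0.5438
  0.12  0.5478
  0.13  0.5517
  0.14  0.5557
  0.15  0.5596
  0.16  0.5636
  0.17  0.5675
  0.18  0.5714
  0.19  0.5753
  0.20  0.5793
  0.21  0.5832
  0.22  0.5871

σ√T = 0.46·√0.75 = 0.3984
d₁ = [ln(408/416) + (0.042 + ½·0.46²)·0.75] / (σ√T) = (-0.0194 + 0.1109) / 0.3984 = 0.2295 ⇒ 0.23
d₂ = 0.2295 − 0.3984 = -0.1689 ⇒ -0.17
exp(−rT) = exp(−0.042·0.75) = 0.9690
P = 416·0.9690·N(0.17) − 408·N(-0.23) = 416·0.9690·0.5675 − 408·0.4090 = 228.7615 − 166.8720 = 61.8895

£61.89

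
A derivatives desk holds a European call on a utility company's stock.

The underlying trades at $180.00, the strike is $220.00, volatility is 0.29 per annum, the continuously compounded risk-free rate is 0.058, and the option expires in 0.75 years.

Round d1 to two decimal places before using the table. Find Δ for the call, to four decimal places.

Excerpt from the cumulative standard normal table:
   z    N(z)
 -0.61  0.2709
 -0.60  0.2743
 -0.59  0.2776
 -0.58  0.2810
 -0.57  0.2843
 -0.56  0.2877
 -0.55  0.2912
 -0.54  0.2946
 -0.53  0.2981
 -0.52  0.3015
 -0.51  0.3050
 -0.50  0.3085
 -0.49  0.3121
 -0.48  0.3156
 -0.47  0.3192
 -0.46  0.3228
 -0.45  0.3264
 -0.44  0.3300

σ√T = 0.29 × 0.8660 = 0.2511
ln(S/K) + (r + σ²/2)T = ln(180/220) + (0.058 + 0.29²/2)·0.75 = -0.2007 + 0.0750 = -0.1256
d₁ = -0.1256 / 0.2511 = -0.5002 ⇒ -0.50
N(d₁) = N(-0.50) = 0.3085
Δ_call = N(d₁) = 0.3085

0.3085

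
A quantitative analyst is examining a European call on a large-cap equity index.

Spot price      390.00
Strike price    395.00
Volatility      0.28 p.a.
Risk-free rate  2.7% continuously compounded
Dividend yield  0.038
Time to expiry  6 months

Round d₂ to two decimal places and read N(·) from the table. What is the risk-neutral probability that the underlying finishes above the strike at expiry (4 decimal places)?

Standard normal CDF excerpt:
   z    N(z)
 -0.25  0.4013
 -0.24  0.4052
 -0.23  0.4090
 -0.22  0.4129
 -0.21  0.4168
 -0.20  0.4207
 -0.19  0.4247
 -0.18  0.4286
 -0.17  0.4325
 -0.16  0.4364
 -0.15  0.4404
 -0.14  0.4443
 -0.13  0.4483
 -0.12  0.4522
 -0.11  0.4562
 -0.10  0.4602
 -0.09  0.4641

0.4247

σ√T = 0.28·√0.5 = 0.1980
d₁ = [ln(390/395) + (0.027 − 0.038 + ½·0.28²)·0.5] / (σ√T) = (-0.0127 + 0.0141) / 0.1980 = 0.0069 which rounds to 0.01
d₂ = 0.0069 − 0.1980 = -0.1911 which rounds to -0.19
Pr(exercise) under Q = N(d₂) = 0.4247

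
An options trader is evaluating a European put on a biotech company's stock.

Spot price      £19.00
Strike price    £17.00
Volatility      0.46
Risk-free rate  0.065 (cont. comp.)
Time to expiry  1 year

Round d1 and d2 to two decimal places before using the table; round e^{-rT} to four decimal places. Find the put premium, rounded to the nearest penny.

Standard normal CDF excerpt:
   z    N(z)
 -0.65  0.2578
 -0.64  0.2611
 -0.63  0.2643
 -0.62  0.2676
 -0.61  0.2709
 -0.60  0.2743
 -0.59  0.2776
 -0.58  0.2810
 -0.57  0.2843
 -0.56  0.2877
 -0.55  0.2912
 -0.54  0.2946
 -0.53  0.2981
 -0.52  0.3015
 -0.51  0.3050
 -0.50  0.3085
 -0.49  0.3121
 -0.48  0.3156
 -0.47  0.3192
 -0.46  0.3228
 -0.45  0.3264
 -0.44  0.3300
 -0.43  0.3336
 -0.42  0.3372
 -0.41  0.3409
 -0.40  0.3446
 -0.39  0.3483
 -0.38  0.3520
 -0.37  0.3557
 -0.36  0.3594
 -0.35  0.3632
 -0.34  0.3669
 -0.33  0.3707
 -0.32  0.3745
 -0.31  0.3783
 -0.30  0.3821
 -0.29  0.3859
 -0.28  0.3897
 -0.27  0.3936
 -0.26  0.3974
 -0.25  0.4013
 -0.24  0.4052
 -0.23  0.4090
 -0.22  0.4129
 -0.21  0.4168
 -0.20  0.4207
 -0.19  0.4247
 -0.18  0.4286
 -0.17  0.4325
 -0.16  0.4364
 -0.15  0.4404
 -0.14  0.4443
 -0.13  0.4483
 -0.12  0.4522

σ√T = 0.46·√1 = 0.4600
d₁ = [ln(19/17) + (0.065 + 0.46²/2)·1] / 0.4600 = [0.1112 + 0.1708] / 0.4600 = 0.6131 ≈ 0.61
d₂ = d₁ − σ√T = 0.6131 − 0.4600 = 0.1531 ≈ 0.15
e^(−rT) = e^(−0.065·1) = 0.9371
N(−d₂) = N(-0.15) = 0.4404;  N(−d₁) = N(-0.61) = 0.2709
P = 17·0.9371·0.4404 − 19·0.2709 = 7.0159 − 5.1471 = 1.8688

£1.87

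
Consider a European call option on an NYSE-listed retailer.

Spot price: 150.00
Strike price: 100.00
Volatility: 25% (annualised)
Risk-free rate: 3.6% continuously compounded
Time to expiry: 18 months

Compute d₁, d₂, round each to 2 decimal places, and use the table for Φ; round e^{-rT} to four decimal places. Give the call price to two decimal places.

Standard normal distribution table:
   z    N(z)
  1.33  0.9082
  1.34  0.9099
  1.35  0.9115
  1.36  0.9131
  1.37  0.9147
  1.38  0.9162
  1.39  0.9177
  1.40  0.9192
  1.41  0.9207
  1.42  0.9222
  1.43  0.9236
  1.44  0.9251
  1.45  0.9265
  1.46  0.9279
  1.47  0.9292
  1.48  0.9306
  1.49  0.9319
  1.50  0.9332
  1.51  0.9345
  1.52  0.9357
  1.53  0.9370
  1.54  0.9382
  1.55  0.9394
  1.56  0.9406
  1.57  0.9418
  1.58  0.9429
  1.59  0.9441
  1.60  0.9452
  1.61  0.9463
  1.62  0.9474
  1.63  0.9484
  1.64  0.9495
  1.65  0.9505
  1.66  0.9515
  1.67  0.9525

56.22

σ√T = 0.25·√1.5 = 0.3062
d₁ = [ln(150/100) + (0.036 + ½·0.25²)·1.5] / (σ√T) = (0.4055 + 0.1009) / 0.3062 = 1.6537 which rounds to 1.65
d₂ = 1.6537 − 0.3062 = 1.3475 which rounds to 1.35
exp(−rT) = exp(−0.036·1.5) = 0.9474
C = 150·N(1.65) − 100·0.9474·N(1.35) = 150·0.9505 − 100·0.9474·0.9115 = 142.5750 − 86.3555 = 56.2195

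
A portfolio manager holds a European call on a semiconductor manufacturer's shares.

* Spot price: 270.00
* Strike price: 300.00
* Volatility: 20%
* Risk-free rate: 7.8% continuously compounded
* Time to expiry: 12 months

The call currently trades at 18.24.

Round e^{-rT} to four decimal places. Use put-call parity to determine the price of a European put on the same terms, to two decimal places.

e^(−rT) = e^(−0.078·1) = 0.9250
Put-call parity: C − P = S − K·e^(−rT) = 270 − 300·0.9250 = 270 − 277.5000 = -7.5000
P = C − (C − P) = 18.24 − (-7.5000) = 25.7400

25.74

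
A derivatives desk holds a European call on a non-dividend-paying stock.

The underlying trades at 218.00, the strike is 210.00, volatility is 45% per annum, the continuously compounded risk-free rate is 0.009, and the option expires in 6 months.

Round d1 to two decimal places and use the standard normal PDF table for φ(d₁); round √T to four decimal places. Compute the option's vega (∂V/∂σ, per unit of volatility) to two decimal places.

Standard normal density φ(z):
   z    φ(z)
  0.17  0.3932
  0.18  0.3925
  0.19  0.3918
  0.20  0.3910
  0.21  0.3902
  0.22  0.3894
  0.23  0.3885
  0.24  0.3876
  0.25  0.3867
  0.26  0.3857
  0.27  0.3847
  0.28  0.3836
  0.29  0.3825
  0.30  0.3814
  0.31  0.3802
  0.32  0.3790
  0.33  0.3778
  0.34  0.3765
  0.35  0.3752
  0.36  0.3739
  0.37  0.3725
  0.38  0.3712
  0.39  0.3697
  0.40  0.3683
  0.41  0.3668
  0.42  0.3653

58.96

σ√T = 0.45·√0.5 = 0.3182
d₁ = [ln(218/210) + (0.009 + 0.45²/2)·0.5] / 0.3182 = [0.0374 + 0.0551] / 0.3182 = 0.2907 ⇒ 0.29
√T = √0.5 = 0.7071
φ(d₁) = φ(0.29) = 0.3825
vega = S·φ(d₁)·√T = 218·0.3825·0.7071 = 58.9615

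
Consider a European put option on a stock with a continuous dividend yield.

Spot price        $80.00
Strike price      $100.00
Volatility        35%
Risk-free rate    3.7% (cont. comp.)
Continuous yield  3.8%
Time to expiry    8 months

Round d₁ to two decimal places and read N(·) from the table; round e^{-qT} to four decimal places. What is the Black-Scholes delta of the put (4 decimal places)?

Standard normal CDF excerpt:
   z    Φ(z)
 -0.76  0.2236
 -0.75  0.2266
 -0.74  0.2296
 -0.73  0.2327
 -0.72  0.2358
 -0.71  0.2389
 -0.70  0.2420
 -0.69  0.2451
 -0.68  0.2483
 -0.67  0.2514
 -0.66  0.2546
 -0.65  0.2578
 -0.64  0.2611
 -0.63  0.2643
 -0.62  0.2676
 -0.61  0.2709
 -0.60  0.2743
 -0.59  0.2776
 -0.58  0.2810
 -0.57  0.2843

-0.7204

σ√T = 0.35 × 0.8165 = 0.2858
d₁ = [ln(80/100) + (0.037 − 0.038 + ½·0.35²)·0.6667] / (σ√T) = (-0.2231 + 0.0402) / 0.2858 = -0.6403 → -0.64
N(d₁) = N(-0.64) = 0.2611
Δ_put = exp(−qT)·(N(d₁) − 1) = 0.9750·(0.2611 − 1) = -0.7204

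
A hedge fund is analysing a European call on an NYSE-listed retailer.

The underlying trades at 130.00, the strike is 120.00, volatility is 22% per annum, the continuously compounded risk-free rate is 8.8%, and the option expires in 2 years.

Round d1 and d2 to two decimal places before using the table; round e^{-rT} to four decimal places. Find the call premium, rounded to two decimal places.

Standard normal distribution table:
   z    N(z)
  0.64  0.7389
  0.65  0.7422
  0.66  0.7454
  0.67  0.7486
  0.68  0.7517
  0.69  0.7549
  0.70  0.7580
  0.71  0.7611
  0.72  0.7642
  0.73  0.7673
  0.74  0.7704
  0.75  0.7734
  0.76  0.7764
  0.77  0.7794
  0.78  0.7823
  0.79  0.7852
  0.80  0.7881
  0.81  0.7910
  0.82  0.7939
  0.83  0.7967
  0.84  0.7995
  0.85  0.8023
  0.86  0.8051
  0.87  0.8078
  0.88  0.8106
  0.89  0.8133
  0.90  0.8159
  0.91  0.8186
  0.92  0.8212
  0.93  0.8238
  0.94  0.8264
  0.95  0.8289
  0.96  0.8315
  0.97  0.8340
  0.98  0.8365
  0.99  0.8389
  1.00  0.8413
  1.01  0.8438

σ√T = 0.22·√2 = 0.3111
d₁ = [ln(130/120) + (0.088 + 0.22²/2)·2] / 0.3111 = [0.0800 + 0.2244] / 0.3111 = 0.9785 → 0.98
d₂ = d₁ − σ√T = 0.9785 − 0.3111 = 0.6674 → 0.67
exp(−rT) = exp(−0.088·2) = 0.8386
N(d₁) = N(0.98) = 0.8365;  N(d₂) = N(0.67) = 0.7486
C = 130·0.8365 − 120·0.8386·0.7486 = 108.7450 − 75.3331 = 33.4119

33.41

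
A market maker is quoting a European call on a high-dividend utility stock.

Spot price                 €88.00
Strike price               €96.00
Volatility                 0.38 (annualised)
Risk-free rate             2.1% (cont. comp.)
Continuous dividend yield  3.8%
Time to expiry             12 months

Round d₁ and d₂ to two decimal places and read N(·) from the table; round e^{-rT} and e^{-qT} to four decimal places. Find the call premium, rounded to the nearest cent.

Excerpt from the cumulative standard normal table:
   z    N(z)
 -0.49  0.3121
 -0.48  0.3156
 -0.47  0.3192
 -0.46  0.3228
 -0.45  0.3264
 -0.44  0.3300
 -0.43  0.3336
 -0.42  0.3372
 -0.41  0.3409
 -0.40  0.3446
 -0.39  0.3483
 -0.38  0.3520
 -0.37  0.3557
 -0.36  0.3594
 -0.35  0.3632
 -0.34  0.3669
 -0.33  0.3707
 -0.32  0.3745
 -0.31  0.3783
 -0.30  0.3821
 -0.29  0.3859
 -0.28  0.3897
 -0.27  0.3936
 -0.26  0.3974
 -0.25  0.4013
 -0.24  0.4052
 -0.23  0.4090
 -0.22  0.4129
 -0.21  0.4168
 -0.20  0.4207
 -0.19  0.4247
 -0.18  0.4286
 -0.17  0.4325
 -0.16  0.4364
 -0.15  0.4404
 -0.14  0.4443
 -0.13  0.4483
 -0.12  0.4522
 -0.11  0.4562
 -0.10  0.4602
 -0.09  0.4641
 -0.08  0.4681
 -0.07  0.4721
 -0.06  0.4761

€9.31

T = 1;  σ√T = 0.3800
ln(S/K) + (r − q + σ²/2)T = ln(88/96) + (0.021 − 0.038 + 0.38²/2)·1 = -0.0870 + 0.0552 = -0.0318
d₁ = -0.0318 / 0.3800 = -0.0837 → -0.08
d₂ = d₁ − σ√T = -0.0837 − 0.3800 = -0.4637 → -0.46
exp(−qT) = exp(−0.038·1) = 0.9627;  exp(−rT) = exp(−0.021·1) = 0.9792
N(d₁) = N(-0.08) = 0.4681;  N(d₂) = N(-0.46) = 0.3228
C = 88·0.9627·0.4681 − 96·0.9792·0.3228 = 39.6563 − 30.3442 = 9.3121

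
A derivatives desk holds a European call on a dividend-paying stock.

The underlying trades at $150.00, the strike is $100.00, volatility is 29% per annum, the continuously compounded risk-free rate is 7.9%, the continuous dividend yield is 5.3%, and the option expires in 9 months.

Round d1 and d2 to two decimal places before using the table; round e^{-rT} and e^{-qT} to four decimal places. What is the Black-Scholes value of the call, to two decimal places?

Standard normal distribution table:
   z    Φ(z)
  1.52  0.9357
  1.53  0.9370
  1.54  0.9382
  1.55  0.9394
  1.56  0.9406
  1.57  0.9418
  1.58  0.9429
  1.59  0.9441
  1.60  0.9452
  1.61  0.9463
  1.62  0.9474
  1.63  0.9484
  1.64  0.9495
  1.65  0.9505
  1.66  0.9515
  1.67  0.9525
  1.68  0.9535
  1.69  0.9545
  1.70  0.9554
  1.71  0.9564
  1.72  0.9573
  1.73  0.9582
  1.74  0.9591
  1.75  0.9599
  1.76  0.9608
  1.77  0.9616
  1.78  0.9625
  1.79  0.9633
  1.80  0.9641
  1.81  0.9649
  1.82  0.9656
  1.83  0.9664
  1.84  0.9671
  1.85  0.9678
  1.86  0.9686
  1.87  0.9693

$50.43

σ√T = 0.29·√0.75 = 0.2511
d₁ = [ln(150/100) + (0.079 − 0.053 + 0.29²/2)·0.75] / 0.2511 = [0.4055 + 0.0510] / 0.2511 = 1.8177 which rounds to 1.82
d₂ = d₁ − σ√T = 1.8177 − 0.2511 = 1.5665 which rounds to 1.57
exp(−qT) = exp(−0.053·0.75) = 0.9610;  exp(−rT) = exp(−0.079·0.75) = 0.9425
N(d₁) = N(1.82) = 0.9656;  N(d₂) = N(1.57) = 0.9418
C = 150·0.9610·0.9656 − 100·0.9425·0.9418 = 139.1912 − 88.7647 = 50.4266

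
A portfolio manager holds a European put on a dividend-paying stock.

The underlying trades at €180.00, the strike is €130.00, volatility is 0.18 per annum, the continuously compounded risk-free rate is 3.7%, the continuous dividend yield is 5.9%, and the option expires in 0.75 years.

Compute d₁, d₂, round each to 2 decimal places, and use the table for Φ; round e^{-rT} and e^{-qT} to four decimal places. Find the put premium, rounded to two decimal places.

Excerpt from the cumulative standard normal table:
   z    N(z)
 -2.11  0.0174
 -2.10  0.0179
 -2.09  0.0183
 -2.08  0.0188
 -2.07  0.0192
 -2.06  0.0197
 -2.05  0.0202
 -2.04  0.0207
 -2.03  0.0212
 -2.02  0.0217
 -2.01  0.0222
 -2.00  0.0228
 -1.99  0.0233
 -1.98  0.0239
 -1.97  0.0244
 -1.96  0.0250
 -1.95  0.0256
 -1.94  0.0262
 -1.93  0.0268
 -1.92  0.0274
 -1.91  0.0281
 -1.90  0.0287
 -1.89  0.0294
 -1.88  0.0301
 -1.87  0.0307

σ√T = 0.18·√0.75 = 0.1559
d₁ = [ln(180/130) + (0.037 − 0.059 + 0.18²/2)·0.75] / 0.1559 = [0.3254 − 0.0043] / 0.1559 = 2.0597 ⇒ 2.06
d₂ = d₁ − σ√T = 2.0597 − 0.1559 = 1.9038 ⇒ 1.90
e^(−qT) = e^(−0.059·0.75) = 0.9567;  e^(−rT) = e^(−0.037·0.75) = 0.9726
N(−d₂) = N(-1.90) = 0.0287;  N(−d₁) = N(-2.06) = 0.0197
P = 130·0.9726·0.0287 − 180·0.9567·0.0197 = 3.6288 − 3.3925 = 0.2363

€0.24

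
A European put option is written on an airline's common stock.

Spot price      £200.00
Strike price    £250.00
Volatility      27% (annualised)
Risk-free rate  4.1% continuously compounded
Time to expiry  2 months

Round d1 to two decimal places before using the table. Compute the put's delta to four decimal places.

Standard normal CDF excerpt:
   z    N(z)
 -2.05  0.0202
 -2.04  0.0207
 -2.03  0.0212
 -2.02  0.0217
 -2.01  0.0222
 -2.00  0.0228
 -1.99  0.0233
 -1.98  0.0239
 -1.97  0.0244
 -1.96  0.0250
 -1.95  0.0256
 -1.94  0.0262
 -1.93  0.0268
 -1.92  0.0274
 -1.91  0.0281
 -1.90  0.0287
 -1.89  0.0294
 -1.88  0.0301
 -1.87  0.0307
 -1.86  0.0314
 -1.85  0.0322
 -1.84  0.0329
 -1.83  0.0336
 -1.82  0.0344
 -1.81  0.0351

T = 0.1667;  σ√T = 0.1102
d₁ = [ln(200/250) + (0.041 + 0.27²/2)·0.1667] / 0.1102 = [-0.2231 + 0.0129] / 0.1102 = -1.9073 ≈ -1.91
N(d₁) = N(-1.91) = 0.0281
Δ_put = N(d₁) − 1 = 0.0281 − 1 = -0.9719

-0.9719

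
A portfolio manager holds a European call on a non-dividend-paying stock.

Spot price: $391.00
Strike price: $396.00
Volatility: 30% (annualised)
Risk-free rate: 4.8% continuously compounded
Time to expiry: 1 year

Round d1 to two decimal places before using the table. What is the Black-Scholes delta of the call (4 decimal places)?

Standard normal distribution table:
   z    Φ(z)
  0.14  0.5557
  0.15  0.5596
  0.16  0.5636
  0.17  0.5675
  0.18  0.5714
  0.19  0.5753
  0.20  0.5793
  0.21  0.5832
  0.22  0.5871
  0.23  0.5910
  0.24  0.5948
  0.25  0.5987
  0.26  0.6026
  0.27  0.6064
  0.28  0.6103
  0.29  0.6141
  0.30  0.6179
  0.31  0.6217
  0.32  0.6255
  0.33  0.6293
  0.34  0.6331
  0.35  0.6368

T = 1;  σ√T = 0.3000
d₁ = [ln(391/396) + (0.048 + 0.3²/2)·1] / 0.3000 = [-0.0127 + 0.0930] / 0.3000 = 0.2676 which rounds to 0.27
N(d₁) = N(0.27) = 0.6064
Δ_call = N(d₁) = 0.6064

0.6064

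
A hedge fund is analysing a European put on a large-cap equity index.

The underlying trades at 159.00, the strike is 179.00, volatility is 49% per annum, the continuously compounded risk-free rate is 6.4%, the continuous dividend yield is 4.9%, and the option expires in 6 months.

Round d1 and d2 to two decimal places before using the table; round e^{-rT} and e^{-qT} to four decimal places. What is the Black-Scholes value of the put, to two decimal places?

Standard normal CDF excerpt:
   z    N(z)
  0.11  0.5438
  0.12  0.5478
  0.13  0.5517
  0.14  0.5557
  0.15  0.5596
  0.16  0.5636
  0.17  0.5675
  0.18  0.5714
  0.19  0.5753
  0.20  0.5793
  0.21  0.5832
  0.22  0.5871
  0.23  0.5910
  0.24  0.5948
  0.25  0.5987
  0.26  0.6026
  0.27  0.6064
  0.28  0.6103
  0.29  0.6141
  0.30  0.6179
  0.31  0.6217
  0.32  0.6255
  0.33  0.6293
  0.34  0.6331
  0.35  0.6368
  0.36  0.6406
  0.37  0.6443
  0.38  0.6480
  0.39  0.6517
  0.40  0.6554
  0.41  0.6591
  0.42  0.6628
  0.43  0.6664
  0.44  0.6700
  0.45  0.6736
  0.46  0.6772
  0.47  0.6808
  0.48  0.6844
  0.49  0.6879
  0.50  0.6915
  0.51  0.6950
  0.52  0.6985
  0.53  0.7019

32.43

σ√T = 0.49 × 0.7071 = 0.3465
d₁ = [ln(159/179) + (0.064 − 0.049 + 0.49²/2)·0.5] / 0.3465 = [-0.1185 + 0.0675] / 0.3465 = -0.1471 → -0.15
d₂ = d₁ − σ√T = -0.1471 − 0.3465 = -0.4936 → -0.49
e^(−qT) = e^(−0.049·0.5) = 0.9758;  e^(−rT) = e^(−0.064·0.5) = 0.9685
P = 179·0.9685·N(0.49) − 159·0.9758·N(0.15) = 179·0.9685·0.6879 − 159·0.9758·0.5596 = 119.2554 − 86.8232 = 32.4322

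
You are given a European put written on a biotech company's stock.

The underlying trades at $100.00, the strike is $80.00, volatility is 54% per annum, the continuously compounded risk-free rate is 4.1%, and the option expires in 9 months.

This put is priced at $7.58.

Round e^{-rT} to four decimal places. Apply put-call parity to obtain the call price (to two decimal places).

e^(−rT) = e^(−0.041·0.75) = 0.9697
Put-call parity: C − P = S − K·e^(−rT) = 100 − 80·0.9697 = 100 − 77.5760 = 22.4240
C = P + (C − P) = 7.58 + (22.4240) = 30.0040

$30.00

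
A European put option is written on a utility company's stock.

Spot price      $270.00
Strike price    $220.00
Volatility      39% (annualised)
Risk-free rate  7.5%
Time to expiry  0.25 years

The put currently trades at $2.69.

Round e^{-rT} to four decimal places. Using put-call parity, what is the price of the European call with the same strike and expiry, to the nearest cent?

$56.78

exp(−rT) = exp(−0.075·0.25) = 0.9814
Put-call parity: C − P = S − K·e^(−rT) = 270 − 220·0.9814 = 270 − 215.9080 = 54.0920
C = P + (C − P) = 2.69 + (54.0920) = 56.7820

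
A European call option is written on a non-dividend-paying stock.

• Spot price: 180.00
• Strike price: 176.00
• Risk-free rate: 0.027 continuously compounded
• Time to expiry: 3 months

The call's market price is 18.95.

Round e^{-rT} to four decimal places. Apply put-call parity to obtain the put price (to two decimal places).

13.77

e^(−rT) = e^(−0.027·0.25) = 0.9933
Put-call parity: C − P = S − K·e^(−rT) = 180 − 176·0.9933 = 180 − 174.8208 = 5.1792
P = C − (C − P) = 18.95 − (5.1792) = 13.7708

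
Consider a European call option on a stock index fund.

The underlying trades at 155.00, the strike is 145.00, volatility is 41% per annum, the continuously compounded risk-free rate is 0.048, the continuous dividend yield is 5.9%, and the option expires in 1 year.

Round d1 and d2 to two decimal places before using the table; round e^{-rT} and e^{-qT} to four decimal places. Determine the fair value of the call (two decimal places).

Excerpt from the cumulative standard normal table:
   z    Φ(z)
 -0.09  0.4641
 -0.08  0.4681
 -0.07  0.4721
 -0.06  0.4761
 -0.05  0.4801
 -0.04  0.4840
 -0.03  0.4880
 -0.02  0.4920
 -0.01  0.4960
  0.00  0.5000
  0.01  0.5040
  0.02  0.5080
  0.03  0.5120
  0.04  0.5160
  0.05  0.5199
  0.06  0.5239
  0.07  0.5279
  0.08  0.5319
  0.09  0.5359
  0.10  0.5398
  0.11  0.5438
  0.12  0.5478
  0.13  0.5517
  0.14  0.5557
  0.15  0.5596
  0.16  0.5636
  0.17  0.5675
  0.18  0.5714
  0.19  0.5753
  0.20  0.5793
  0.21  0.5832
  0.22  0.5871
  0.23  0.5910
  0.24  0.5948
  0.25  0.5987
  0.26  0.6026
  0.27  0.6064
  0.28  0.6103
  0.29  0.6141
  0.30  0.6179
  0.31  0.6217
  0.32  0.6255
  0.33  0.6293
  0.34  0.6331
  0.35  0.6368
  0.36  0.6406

27.26

σ√T = 0.41 × 1.0000 = 0.4100
d₁ = [ln(155/145) + (0.048 − 0.059 + ½·0.41²)·1] / (σ√T) = (0.0667 + 0.0730) / 0.4100 = 0.3408 ⇒ 0.34
d₂ = 0.3408 − 0.4100 = -0.0692 ⇒ -0.07
exp(−qT) = exp(−0.059·1) = 0.9427;  exp(−rT) = exp(−0.048·1) = 0.9531
N(d₁) = N(0.34) = 0.6331;  N(d₂) = N(-0.07) = 0.4721
C = 155·0.9427·0.6331 − 145·0.9531·0.4721 = 92.5076 − 65.2440 = 27.2636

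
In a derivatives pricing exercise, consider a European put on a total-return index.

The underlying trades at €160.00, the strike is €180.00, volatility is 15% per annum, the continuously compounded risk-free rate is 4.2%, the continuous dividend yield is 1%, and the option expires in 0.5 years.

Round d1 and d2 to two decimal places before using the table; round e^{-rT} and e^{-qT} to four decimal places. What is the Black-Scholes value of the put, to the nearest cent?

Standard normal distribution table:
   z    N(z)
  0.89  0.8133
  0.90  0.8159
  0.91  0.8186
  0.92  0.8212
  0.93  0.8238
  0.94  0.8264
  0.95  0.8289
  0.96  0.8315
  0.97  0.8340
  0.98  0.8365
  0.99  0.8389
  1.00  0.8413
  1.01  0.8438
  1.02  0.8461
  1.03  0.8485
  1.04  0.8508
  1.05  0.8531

€18.40

σ√T = 0.15·√0.5 = 0.1061
ln(S/K) + (r − q + σ²/2)T = ln(160/180) + (0.042 − 0.01 + 0.15²/2)·0.5 = -0.1178 + 0.0216 = -0.0962
d₁ = -0.0962 / 0.1061 = -0.9066 which rounds to -0.91
d₂ = d₁ − σ√T = -0.9066 − 0.1061 = -1.0127 which rounds to -1.01
e^(−qT) = e^(−0.01·0.5) = 0.9950;  e^(−rT) = e^(−0.042·0.5) = 0.9792
N(−d₂) = N(1.01) = 0.8438;  N(−d₁) = N(0.91) = 0.8186
P = 180·0.9792·0.8438 − 160·0.9950·0.8186 = 148.7248 − 130.3211 = 18.4037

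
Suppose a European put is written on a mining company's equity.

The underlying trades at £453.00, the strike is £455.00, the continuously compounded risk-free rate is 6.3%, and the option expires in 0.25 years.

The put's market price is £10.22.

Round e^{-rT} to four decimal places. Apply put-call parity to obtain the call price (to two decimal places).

£15.32

e^(−rT) = e^(−0.063·0.25) = 0.9844
Put-call parity: C − P = S − K·e^(−rT) = 453 − 455·0.9844 = 453 − 447.9020 = 5.0980
C = P + (C − P) = 10.22 + (5.0980) = 15.3180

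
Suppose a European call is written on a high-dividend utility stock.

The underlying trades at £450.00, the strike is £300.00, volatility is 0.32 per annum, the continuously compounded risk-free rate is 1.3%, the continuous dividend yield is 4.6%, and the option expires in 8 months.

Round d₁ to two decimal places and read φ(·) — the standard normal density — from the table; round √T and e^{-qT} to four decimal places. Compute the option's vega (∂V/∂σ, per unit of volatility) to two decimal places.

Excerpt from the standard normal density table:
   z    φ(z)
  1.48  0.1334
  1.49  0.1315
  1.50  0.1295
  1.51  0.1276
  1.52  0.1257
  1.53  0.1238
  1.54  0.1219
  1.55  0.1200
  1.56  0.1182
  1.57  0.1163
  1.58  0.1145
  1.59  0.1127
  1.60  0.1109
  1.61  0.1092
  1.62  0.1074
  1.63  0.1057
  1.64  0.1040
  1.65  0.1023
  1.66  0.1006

39.52

σ√T = 0.32·√0.6667 = 0.2613
d₁ = [ln(450/300) + (0.013 − 0.046 + ½·0.32²)·0.6667] / (σ√T) = (0.4055 + 0.0121) / 0.2613 = 1.5983 ⇒ 1.60
√T = √0.6667 = 0.8165
φ(d₁) = φ(1.60) = 0.1109
exp(−qT) = exp(−0.046·0.6667) = 0.9698
vega = S·exp(−qT)·φ(d₁)·√T = 450·0.9698·0.1109·0.8165 = 39.5169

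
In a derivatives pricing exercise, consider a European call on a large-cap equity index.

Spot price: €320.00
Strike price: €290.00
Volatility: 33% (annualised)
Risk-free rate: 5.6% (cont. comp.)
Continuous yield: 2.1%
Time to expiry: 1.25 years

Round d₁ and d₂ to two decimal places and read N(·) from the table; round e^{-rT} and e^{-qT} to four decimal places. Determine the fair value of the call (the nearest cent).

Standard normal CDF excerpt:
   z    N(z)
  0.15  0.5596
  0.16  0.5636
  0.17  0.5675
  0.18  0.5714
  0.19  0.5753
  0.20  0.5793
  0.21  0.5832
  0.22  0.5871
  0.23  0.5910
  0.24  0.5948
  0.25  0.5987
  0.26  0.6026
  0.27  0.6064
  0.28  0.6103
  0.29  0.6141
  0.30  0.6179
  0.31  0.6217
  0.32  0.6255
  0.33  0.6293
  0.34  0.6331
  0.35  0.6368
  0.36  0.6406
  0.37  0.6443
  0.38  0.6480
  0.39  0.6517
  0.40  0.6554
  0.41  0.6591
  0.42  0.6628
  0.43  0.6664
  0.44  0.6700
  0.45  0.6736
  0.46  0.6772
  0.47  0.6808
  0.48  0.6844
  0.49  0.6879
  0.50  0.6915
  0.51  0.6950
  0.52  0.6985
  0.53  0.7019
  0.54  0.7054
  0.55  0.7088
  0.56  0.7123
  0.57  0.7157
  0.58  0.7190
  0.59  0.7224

€66.45

σ√T = 0.33·√1.25 = 0.3690
ln(S/K) + (r − q + σ²/2)T = ln(320/290) + (0.056 − 0.021 + 0.33²/2)·1.25 = 0.0984 + 0.1118 = 0.2103
d₁ = 0.2103 / 0.3690 = 0.5699 → 0.57
d₂ = d₁ − σ√T = 0.5699 − 0.3690 = 0.2009 → 0.20
e^(−qT) = e^(−0.021·1.25) = 0.9741;  e^(−rT) = e^(−0.056·1.25) = 0.9324
N(d₁) = N(0.57) = 0.7157;  N(d₂) = N(0.20) = 0.5793
C = 320·0.9741·0.7157 − 290·0.9324·0.5793 = 223.0923 − 156.6404 = 66.4519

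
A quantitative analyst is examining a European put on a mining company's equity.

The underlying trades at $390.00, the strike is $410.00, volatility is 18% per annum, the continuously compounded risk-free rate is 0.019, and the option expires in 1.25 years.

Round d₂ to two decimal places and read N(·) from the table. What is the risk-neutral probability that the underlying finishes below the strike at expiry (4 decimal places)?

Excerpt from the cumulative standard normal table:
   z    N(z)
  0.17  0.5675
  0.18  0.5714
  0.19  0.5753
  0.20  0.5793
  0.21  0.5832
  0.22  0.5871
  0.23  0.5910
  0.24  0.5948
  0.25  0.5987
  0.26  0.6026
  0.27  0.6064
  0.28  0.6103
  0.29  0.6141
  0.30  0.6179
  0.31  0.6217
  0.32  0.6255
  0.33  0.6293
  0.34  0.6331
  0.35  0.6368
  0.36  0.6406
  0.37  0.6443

σ√T = 0.18·√1.25 = 0.2012
ln(S/K) + (r + σ²/2)T = ln(390/410) + (0.019 + 0.18²/2)·1.25 = -0.0500 + 0.0440 = -0.0060
d₁ = -0.0060 / 0.2012 = -0.0299 ≈ -0.03
d₂ = d₁ − σ√T = -0.0299 − 0.2012 = -0.2311 ≈ -0.23
Pr(exercise) under Q = N(−d₂) = N(0.23) = 0.5910

0.5910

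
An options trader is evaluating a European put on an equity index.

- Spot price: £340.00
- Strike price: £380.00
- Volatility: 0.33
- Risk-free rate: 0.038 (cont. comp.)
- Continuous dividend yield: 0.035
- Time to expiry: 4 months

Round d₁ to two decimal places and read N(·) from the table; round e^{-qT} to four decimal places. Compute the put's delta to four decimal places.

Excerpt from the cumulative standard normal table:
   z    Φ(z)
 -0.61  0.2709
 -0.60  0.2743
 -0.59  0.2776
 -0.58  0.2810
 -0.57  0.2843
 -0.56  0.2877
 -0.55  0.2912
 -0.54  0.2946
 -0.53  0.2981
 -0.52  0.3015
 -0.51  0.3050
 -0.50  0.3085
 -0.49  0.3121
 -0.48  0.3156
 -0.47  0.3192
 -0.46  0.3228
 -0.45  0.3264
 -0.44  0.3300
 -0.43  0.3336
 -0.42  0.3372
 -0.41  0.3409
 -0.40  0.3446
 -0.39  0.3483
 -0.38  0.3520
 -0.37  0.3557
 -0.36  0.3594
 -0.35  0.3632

σ√T = 0.33 × 0.5774 = 0.1905
d₁ = [ln(340/380) + (0.038 − 0.035 + 0.33²/2)·0.3333] / 0.1905 = [-0.1112 + 0.0192] / 0.1905 = -0.4833 → -0.48
N(d₁) = N(-0.48) = 0.3156
Δ_put = exp(−qT)·(N(d₁) − 1) = 0.9884·(0.3156 − 1) = -0.6765

-0.6765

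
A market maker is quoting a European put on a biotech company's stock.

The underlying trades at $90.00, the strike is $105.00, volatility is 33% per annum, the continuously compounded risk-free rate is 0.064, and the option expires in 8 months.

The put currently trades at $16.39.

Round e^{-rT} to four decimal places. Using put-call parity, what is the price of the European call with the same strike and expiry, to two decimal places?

$5.78

e^(−rT) = e^(−0.064·0.6667) = 0.9582
Put-call parity: C − P = S − K·e^(−rT) = 90 − 105·0.9582 = 90 − 100.6110 = -10.6110
C = P + (C − P) = 16.39 + (-10.6110) = 5.7790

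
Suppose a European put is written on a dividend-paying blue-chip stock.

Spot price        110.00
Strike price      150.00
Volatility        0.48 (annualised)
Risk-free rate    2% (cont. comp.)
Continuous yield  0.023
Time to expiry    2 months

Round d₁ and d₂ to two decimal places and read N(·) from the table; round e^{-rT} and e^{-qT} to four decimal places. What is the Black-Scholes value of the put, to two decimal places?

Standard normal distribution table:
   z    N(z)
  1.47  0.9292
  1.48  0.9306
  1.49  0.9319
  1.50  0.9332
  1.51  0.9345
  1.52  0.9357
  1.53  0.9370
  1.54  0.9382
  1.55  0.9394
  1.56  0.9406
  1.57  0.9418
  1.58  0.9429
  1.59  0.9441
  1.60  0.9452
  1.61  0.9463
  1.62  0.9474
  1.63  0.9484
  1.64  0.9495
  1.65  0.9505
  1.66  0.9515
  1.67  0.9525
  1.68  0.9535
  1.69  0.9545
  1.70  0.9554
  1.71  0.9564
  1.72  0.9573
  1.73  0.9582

σ√T = 0.48·√0.1667 = 0.1960
d₁ = [ln(110/150) + (0.02 − 0.023 + 0.48²/2)·0.1667] / 0.1960 = [-0.3102 + 0.0187] / 0.1960 = -1.4873 → -1.49
d₂ = d₁ − σ√T = -1.4873 − 0.1960 = -1.6833 → -1.68
e^(−qT) = e^(−0.023·0.1667) = 0.9962;  e^(−rT) = e^(−0.02·0.1667) = 0.9967
N(−d₂) = N(1.68) = 0.9535;  N(−d₁) = N(1.49) = 0.9319
P = 150·0.9967·0.9535 − 110·0.9962·0.9319 = 142.5530 − 102.1195 = 40.4336

40.43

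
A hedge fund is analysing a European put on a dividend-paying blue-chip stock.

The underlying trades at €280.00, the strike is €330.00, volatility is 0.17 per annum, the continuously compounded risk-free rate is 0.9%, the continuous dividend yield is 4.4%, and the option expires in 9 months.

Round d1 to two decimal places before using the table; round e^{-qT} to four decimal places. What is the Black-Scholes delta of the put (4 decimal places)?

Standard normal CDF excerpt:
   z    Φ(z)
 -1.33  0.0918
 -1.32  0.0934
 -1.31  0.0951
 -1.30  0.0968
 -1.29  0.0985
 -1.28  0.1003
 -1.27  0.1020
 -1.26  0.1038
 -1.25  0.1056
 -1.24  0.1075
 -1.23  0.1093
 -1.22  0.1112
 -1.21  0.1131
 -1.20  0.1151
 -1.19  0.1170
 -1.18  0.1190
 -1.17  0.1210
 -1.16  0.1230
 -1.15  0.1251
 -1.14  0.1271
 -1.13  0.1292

T = 0.75;  σ√T = 0.1472
d₁ = [ln(280/330) + (0.009 − 0.044 + 0.17²/2)·0.75] / 0.1472 = [-0.1643 − 0.0154] / 0.1472 = -1.2207 → -1.22
N(d₁) = N(-1.22) = 0.1112
Δ_put = e^(−qT)·(N(d₁) − 1) = 0.9675·(0.1112 − 1) = -0.8599

-0.8599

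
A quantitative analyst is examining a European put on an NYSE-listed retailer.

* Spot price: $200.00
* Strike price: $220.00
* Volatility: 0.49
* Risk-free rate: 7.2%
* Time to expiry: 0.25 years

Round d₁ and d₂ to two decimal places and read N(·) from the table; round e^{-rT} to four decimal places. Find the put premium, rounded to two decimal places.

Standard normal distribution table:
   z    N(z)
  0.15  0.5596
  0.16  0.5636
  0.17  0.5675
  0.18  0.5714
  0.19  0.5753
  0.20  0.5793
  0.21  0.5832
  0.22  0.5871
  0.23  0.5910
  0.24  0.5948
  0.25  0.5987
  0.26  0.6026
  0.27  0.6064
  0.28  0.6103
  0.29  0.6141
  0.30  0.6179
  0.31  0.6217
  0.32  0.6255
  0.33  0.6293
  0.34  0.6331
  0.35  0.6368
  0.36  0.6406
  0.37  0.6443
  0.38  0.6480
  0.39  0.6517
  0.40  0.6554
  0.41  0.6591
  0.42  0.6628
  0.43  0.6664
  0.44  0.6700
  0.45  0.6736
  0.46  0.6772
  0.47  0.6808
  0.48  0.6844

$29.72

σ√T = 0.49·√0.25 = 0.2450
d₁ = [ln(200/220) + (0.072 + ½·0.49²)·0.25] / (σ√T) = (-0.0953 + 0.0480) / 0.2450 = -0.1931 → -0.19
d₂ = -0.1931 − 0.2450 = -0.4381 → -0.44
exp(−rT) = exp(−0.072·0.25) = 0.9822
P = 220·0.9822·N(0.44) − 200·N(0.19) = 220·0.9822·0.6700 − 200·0.5753 = 144.7763 − 115.0600 = 29.7163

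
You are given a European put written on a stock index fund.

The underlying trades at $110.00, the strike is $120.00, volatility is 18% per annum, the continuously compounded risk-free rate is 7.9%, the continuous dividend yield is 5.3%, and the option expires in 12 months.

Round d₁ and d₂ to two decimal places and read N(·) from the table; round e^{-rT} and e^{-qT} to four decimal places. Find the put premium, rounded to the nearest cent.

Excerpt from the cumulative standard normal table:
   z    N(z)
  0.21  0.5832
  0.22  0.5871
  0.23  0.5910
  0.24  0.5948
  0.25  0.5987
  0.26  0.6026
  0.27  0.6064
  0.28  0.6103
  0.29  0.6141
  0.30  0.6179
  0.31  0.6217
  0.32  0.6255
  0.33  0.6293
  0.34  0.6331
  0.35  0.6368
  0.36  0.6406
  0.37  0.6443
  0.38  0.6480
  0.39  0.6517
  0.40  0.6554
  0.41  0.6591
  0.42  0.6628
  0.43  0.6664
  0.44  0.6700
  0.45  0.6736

σ√T = 0.18·√1 = 0.1800
ln(S/K) + (r − q + σ²/2)T = ln(110/120) + (0.079 − 0.053 + 0.18²/2)·1 = -0.0870 + 0.0422 = -0.0448
d₁ = -0.0448 / 0.1800 = -0.2490 which rounds to -0.25
d₂ = d₁ − σ√T = -0.2490 − 0.1800 = -0.4290 which rounds to -0.43
exp(−qT) = exp(−0.053·1) = 0.9484;  exp(−rT) = exp(−0.079·1) = 0.9240
P = 120·0.9240·N(0.43) − 110·0.9484·N(0.25) = 120·0.9240·0.6664 − 110·0.9484·0.5987 = 73.8904 − 62.4588 = 11.4317

$11.43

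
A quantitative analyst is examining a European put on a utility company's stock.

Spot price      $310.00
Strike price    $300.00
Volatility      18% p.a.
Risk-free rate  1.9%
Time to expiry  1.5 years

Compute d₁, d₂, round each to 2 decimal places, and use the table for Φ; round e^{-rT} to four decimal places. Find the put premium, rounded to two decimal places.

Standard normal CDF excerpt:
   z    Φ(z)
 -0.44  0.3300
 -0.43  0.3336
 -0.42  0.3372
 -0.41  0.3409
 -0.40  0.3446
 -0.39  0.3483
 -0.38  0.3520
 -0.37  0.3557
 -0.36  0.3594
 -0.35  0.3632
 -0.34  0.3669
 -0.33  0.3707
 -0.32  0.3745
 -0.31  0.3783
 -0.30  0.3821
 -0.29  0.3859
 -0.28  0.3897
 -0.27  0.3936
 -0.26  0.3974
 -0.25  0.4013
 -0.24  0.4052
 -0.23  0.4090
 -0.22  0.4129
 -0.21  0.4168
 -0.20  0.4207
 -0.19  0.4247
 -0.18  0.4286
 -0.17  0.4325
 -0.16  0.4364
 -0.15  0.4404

$18.13

T = 1.5;  σ√T = 0.2205
ln(S/K) + (r + σ²/2)T = ln(310/300) + (0.019 + 0.18²/2)·1.5 = 0.0328 + 0.0528 = 0.0856
d₁ = 0.0856 / 0.2205 = 0.3882 ≈ 0.39
d₂ = d₁ − σ√T = 0.3882 − 0.2205 = 0.1678 ≈ 0.17
exp(−rT) = exp(−0.019·1.5) = 0.9719
N(−d₂) = N(-0.17) = 0.4325;  N(−d₁) = N(-0.39) = 0.3483
P = 300·0.9719·0.4325 − 310·0.3483 = 126.1040 − 107.9730 = 18.1310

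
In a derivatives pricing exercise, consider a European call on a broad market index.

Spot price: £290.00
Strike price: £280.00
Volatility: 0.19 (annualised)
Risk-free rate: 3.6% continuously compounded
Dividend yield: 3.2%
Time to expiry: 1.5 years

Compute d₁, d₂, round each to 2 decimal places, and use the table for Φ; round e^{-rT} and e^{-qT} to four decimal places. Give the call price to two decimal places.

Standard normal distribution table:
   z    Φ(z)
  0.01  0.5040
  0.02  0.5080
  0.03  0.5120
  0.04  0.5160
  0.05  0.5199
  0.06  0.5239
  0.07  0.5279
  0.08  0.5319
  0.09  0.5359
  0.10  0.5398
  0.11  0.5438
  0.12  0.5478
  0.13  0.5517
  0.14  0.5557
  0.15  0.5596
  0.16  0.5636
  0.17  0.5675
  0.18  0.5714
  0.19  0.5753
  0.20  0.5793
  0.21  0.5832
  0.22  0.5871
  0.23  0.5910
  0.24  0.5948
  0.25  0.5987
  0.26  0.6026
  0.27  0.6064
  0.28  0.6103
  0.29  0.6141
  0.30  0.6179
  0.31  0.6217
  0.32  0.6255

£30.76

T = 1.5;  σ√T = 0.2327
d₁ = [ln(290/280) + (0.036 − 0.032 + 0.19²/2)·1.5] / 0.2327 = [0.0351 + 0.0331] / 0.2327 = 0.2929 ≈ 0.29
d₂ = d₁ − σ√T = 0.2929 − 0.2327 = 0.0602 ≈ 0.06
e^(−qT) = e^(−0.032·1.5) = 0.9531;  e^(−rT) = e^(−0.036·1.5) = 0.9474
N(d₁) = N(0.29) = 0.6141;  N(d₂) = N(0.06) = 0.5239
C = 290·0.9531·0.6141 − 280·0.9474·0.5239 = 169.7366 − 138.9760 = 30.7606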